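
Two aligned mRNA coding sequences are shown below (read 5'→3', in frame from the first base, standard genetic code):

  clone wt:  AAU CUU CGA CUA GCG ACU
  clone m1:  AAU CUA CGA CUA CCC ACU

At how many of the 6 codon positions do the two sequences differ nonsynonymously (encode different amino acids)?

1

Codon 1: AAU Asn / AAU Asn — identical.
Codon 2: CUU Leu / CUA Leu — synonymous.
Codon 3: CGA Arg / CGA Arg — identical.
Codon 4: CUA Leu / CUA Leu — identical.
Codon 5: GCG Ala / CCC Pro — nonsynonymous.
Codon 6: ACU Thr / ACU Thr — identical.
Nonsynonymous differences: 1.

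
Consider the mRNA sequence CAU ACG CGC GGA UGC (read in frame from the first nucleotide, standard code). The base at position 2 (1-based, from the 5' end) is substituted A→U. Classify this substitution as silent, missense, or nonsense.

Position 2 falls in codon 1: CAU → His.
After the substitution the codon is CUU → Leu.
His ≠ Leu, so this is a missense mutation.

missense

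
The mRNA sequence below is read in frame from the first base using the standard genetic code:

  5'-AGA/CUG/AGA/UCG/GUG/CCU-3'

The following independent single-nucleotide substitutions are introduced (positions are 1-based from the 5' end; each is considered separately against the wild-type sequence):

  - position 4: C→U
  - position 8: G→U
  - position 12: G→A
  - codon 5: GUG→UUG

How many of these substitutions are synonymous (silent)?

Codon 2: CUG (Leu) → UUG (Leu) — synonymous.
Codon 3: AGA (Arg) → AUA (Ile) — missense.
Codon 4: UCG (Ser) → UCA (Ser) — synonymous.
Codon 5: GUG (Val) → UUG (Leu) — missense.
Synonymous: 2 of 4.

2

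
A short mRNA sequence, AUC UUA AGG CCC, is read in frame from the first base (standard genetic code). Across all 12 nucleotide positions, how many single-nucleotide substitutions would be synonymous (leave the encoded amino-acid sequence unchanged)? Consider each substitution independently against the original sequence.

9

Codon 1 (AUC, Ile): 2 synonymous substitutions.
Codon 2 (UUA, Leu): 2 synonymous substitutions.
Codon 3 (AGG, Arg): 2 synonymous substitutions.
Codon 4 (CCC, Pro): 3 synonymous substitutions.
Total: 2 + 2 + 2 + 3 = 9.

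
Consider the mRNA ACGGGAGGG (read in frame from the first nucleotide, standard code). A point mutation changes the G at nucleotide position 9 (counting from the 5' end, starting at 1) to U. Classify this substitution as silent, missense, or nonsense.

silent

Position 9 falls in codon 3: GGG → Gly.
After the substitution the codon is GGU → Gly.
Both encode Gly, so the change is synonymous.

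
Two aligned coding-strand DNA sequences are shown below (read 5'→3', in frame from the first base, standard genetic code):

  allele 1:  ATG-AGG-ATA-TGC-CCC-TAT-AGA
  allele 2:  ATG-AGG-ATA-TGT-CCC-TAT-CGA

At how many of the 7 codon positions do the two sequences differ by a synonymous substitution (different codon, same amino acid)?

2

Codon 1: ATG Met / ATG Met — identical.
Codon 2: AGG Arg / AGG Arg — identical.
Codon 3: ATA Ile / ATA Ile — identical.
Codon 4: TGC Cys / TGT Cys — synonymous.
Codon 5: CCC Pro / CCC Pro — identical.
Codon 6: TAT Tyr / TAT Tyr — identical.
Codon 7: AGA Arg / CGA Arg — synonymous.
Synonymous differences: 2.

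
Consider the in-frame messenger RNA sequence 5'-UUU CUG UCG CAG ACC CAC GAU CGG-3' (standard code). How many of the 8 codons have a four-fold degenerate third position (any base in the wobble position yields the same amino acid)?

4

Codon 1 UUU (Phe): third position 2-fold.
Codon 2 CUG (Leu): third position 4-fold.
Codon 3 UCG (Ser): third position 4-fold.
Codon 4 CAG (Gln): third position 2-fold.
Codon 5 ACC (Thr): third position 4-fold.
Codon 6 CAC (His): third position 2-fold.
Codon 7 GAU (Asp): third position 2-fold.
Codon 8 CGG (Arg): third position 4-fold.
Four-fold degenerate third positions: 4.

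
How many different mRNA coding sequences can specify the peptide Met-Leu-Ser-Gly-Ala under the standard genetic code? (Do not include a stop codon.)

Met: 1 codon.
Leu: 6 codons.
Ser: 6 codons.
Gly: 4 codons.
Ala: 4 codons.
1 × 6 × 6 × 4 × 4 = 576.

576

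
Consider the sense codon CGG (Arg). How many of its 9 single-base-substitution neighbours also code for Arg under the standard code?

Position 1: AGG → 1 synonymous.
Position 2: none → 0 synonymous.
Position 3: CGT, CGC, CGA → 3 synonymous.
Total: 1 + 0 + 3 = 4.

4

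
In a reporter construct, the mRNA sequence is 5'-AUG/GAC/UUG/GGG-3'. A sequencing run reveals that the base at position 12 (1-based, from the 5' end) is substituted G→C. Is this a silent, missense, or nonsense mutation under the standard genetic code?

silent

Position 12 falls in codon 4: GGG → Gly.
After the substitution the codon is GGC → Gly.
Both encode Gly, so the change is synonymous.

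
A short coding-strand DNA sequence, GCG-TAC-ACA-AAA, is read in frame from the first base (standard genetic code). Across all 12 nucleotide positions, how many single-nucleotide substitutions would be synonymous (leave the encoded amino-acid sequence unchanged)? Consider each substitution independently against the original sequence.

8

Codon 1 (GCG, Ala): 3 synonymous substitutions.
Codon 2 (TAC, Tyr): 1 synonymous substitution.
Codon 3 (ACA, Thr): 3 synonymous substitutions.
Codon 4 (AAA, Lys): 1 synonymous substitution.
Total: 3 + 1 + 3 + 1 = 8.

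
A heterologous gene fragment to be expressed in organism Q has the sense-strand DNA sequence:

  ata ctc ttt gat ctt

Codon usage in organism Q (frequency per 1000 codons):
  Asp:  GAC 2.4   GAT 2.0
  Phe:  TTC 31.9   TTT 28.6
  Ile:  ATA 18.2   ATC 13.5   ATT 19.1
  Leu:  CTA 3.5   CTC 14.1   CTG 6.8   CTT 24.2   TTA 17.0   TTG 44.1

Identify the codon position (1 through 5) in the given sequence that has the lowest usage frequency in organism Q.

4

Codon 1 ATA (Ile): 18.2 per 1000.
Codon 2 CTC (Leu): 14.1 per 1000.
Codon 3 TTT (Phe): 28.6 per 1000.
Codon 4 GAT (Asp): 2.0 per 1000.
Codon 5 CTT (Leu): 24.2 per 1000.
Lowest frequency is 2.0 at codon 4.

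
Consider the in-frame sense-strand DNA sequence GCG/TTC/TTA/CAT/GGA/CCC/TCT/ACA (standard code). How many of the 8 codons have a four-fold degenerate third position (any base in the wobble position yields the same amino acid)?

Codon 1 GCG (Ala): third position 4-fold.
Codon 2 TTC (Phe): third position 2-fold.
Codon 3 TTA (Leu): third position 2-fold.
Codon 4 CAT (His): third position 2-fold.
Codon 5 GGA (Gly): third position 4-fold.
Codon 6 CCC (Pro): third position 4-fold.
Codon 7 TCT (Ser): third position 4-fold.
Codon 8 ACA (Thr): third position 4-fold.
Four-fold degenerate third positions: 5.

5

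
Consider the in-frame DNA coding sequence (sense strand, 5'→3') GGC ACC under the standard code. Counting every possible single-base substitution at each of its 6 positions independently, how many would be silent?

6

Codon 1 (GGC, Gly): 3 synonymous substitutions.
Codon 2 (ACC, Thr): 3 synonymous substitutions.
Total: 3 + 3 = 6.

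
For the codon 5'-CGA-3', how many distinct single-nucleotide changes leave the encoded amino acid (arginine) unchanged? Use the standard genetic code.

Position 1: AGA → 1 synonymous.
Position 2: none → 0 synonymous.
Position 3: CGU, CGC, CGG → 3 synonymous.
Total: 1 + 0 + 3 = 4.

4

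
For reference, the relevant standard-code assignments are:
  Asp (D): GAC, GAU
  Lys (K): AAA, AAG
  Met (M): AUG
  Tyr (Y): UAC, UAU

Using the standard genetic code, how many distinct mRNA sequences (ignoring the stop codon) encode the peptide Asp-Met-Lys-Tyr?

Asp: 2 codons.
Met: 1 codon.
Lys: 2 codons.
Tyr: 2 codons.
2 × 1 × 2 × 2 = 8.

8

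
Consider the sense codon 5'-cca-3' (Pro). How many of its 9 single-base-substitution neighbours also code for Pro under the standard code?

3

Position 1: none → 0 synonymous.
Position 2: none → 0 synonymous.
Position 3: CCU, CCC, CCG → 3 synonymous.
Total: 0 + 0 + 3 = 3.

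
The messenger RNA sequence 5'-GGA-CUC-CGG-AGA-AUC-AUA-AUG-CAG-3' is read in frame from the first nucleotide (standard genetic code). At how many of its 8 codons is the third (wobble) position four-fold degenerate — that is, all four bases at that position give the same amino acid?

3

Codon 1 GGA (Gly): third position 4-fold.
Codon 2 CUC (Leu): third position 4-fold.
Codon 3 CGG (Arg): third position 4-fold.
Codon 4 AGA (Arg): third position 2-fold.
Codon 5 AUC (Ile): third position 3-fold.
Codon 6 AUA (Ile): third position 3-fold.
Codon 7 AUG (Met): third position 1-fold.
Codon 8 CAG (Gln): third position 2-fold.
Four-fold degenerate third positions: 3.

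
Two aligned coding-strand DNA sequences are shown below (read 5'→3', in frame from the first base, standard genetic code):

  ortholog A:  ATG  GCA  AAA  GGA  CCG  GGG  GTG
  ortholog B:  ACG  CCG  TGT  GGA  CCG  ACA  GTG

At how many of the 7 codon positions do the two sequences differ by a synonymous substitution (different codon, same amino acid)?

0

Codon 1: ATG Met / ACG Thr — nonsynonymous.
Codon 2: GCA Ala / CCG Pro — nonsynonymous.
Codon 3: AAA Lys / TGT Cys — nonsynonymous.
Codon 4: GGA Gly / GGA Gly — identical.
Codon 5: CCG Pro / CCG Pro — identical.
Codon 6: GGG Gly / ACA Thr — nonsynonymous.
Codon 7: GTG Val / GTG Val — identical.
Synonymous differences: 0.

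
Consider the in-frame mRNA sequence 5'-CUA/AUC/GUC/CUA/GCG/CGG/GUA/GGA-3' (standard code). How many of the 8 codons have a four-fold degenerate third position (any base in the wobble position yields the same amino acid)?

Codon 1 CUA (Leu): third position 4-fold.
Codon 2 AUC (Ile): third position 3-fold.
Codon 3 GUC (Val): third position 4-fold.
Codon 4 CUA (Leu): third position 4-fold.
Codon 5 GCG (Ala): third position 4-fold.
Codon 6 CGG (Arg): third position 4-fold.
Codon 7 GUA (Val): third position 4-fold.
Codon 8 GGA (Gly): third position 4-fold.
Four-fold degenerate third positions: 7.

7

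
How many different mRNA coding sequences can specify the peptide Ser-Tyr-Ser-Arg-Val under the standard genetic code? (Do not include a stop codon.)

1728

Ser: 6 codons.
Tyr: 2 codons.
Ser: 6 codons.
Arg: 6 codons.
Val: 4 codons.
6 × 2 × 6 × 6 × 4 = 1728.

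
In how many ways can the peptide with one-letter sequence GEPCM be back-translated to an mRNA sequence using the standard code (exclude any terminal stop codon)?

Gly: 4 codons.
Glu: 2 codons.
Pro: 4 codons.
Cys: 2 codons.
Met: 1 codon.
4 × 2 × 4 × 2 × 1 = 64.

64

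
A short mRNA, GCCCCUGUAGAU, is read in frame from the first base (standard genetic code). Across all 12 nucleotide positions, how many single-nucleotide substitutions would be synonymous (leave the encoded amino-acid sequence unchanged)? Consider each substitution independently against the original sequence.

Codon 1 (GCC, Ala): 3 synonymous substitutions.
Codon 2 (CCU, Pro): 3 synonymous substitutions.
Codon 3 (GUA, Val): 3 synonymous substitutions.
Codon 4 (GAU, Asp): 1 synonymous substitution.
Total: 3 + 3 + 3 + 1 = 10.

10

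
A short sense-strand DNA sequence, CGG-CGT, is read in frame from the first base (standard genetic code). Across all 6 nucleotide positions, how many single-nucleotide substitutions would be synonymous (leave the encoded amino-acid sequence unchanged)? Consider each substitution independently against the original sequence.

Codon 1 (CGG, Arg): 4 synonymous substitutions.
Codon 2 (CGT, Arg): 3 synonymous substitutions.
Total: 4 + 3 = 7.

7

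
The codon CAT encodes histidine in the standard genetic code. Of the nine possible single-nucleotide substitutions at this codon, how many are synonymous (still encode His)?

Position 1: none → 0 synonymous.
Position 2: none → 0 synonymous.
Position 3: CAC → 1 synonymous.
Total: 0 + 0 + 1 = 1.

1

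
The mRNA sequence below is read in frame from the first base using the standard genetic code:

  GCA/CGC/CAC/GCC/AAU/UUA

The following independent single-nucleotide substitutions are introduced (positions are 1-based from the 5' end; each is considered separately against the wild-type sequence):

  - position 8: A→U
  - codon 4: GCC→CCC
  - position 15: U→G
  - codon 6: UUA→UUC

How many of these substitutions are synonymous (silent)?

Codon 3: CAC (His) → CUC (Leu) — missense.
Codon 4: GCC (Ala) → CCC (Pro) — missense.
Codon 5: AAU (Asn) → AAG (Lys) — missense.
Codon 6: UUA (Leu) → UUC (Phe) — missense.
Synonymous: 0 of 4.

0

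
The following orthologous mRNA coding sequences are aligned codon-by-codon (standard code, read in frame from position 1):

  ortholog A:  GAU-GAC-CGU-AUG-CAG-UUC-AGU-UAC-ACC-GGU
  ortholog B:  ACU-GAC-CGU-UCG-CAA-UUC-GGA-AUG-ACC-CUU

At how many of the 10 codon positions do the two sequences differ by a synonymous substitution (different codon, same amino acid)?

Codon 1: GAU Asp / ACU Thr — nonsynonymous.
Codon 2: GAC Asp / GAC Asp — identical.
Codon 3: CGU Arg / CGU Arg — identical.
Codon 4: AUG Met / UCG Ser — nonsynonymous.
Codon 5: CAG Gln / CAA Gln — synonymous.
Codon 6: UUC Phe / UUC Phe — identical.
Codon 7: AGU Ser / GGA Gly — nonsynonymous.
Codon 8: UAC Tyr / AUG Met — nonsynonymous.
Codon 9: ACC Thr / ACC Thr — identical.
Codon 10: GGU Gly / CUU Leu — nonsynonymous.
Synonymous differences: 1.

1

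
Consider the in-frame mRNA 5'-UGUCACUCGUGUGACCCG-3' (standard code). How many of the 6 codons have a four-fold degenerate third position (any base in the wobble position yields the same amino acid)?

2

Codon 1 UGU (Cys): third position 2-fold.
Codon 2 CAC (His): third position 2-fold.
Codon 3 UCG (Ser): third position 4-fold.
Codon 4 UGU (Cys): third position 2-fold.
Codon 5 GAC (Asp): third position 2-fold.
Codon 6 CCG (Pro): third position 4-fold.
Four-fold degenerate third positions: 2.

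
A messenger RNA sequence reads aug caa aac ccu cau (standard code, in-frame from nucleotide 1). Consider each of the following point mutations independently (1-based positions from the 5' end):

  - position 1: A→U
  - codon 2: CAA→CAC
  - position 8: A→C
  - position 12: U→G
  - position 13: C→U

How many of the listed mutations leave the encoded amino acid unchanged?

1

Codon 1: AUG (Met) → UUG (Leu) — missense.
Codon 2: CAA (Gln) → CAC (His) — missense.
Codon 3: AAC (Asn) → ACC (Thr) — missense.
Codon 4: CCU (Pro) → CCG (Pro) — synonymous.
Codon 5: CAU (His) → UAU (Tyr) — missense.
Synonymous: 1 of 5.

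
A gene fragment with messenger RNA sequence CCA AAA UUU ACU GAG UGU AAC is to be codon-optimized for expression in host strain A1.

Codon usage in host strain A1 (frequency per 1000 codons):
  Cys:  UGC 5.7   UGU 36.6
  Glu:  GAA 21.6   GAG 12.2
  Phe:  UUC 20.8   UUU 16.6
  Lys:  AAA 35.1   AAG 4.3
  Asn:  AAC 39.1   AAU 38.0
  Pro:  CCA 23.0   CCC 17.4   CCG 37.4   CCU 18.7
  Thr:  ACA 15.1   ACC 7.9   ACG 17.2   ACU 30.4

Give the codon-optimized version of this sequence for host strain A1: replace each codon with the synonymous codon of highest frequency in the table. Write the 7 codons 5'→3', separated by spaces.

Codon 1 (Pro): best is CCG at 37.4.
Codon 2 (Lys): best is AAA at 35.1.
Codon 3 (Phe): best is UUC at 20.8.
Codon 4 (Thr): best is ACU at 30.4.
Codon 5 (Glu): best is GAA at 21.6.
Codon 6 (Cys): best is UGU at 36.6.
Codon 7 (Asn): best is AAC at 39.1.

CCG AAA UUC ACU GAA UGU AAC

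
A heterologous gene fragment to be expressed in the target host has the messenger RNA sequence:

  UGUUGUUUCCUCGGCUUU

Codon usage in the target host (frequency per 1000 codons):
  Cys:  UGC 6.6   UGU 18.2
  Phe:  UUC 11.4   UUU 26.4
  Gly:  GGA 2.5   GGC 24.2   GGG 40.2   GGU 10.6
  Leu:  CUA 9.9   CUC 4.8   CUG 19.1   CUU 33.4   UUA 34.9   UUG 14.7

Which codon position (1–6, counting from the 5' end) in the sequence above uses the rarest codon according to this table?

4

Codon 1 UGU (Cys): 18.2 per 1000.
Codon 2 UGU (Cys): 18.2 per 1000.
Codon 3 UUC (Phe): 11.4 per 1000.
Codon 4 CUC (Leu): 4.8 per 1000.
Codon 5 GGC (Gly): 24.2 per 1000.
Codon 6 UUU (Phe): 26.4 per 1000.
Lowest frequency is 4.8 at codon 4.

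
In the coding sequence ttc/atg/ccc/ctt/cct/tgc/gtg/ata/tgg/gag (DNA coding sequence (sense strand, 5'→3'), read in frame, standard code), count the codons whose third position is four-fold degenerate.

Codon 1 TTC (Phe): third position 2-fold.
Codon 2 ATG (Met): third position 1-fold.
Codon 3 CCC (Pro): third position 4-fold.
Codon 4 CTT (Leu): third position 4-fold.
Codon 5 CCT (Pro): third position 4-fold.
Codon 6 TGC (Cys): third position 2-fold.
Codon 7 GTG (Val): third position 4-fold.
Codon 8 ATA (Ile): third position 3-fold.
Codon 9 TGG (Trp): third position 1-fold.
Codon 10 GAG (Glu): third position 2-fold.
Four-fold degenerate third positions: 4.

4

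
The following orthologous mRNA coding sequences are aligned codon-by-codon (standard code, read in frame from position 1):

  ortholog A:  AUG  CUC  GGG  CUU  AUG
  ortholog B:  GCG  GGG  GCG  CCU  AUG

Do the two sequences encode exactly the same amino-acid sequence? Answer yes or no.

no

Codon 1: AUG Met / GCG Ala — nonsynonymous.
Codon 2: CUC Leu / GGG Gly — nonsynonymous.
Codon 3: GGG Gly / GCG Ala — nonsynonymous.
Codon 4: CUU Leu / CCU Pro — nonsynonymous.
Codon 5: AUG Met / AUG Met — identical.
Nonsynonymous differences: 4 → different protein.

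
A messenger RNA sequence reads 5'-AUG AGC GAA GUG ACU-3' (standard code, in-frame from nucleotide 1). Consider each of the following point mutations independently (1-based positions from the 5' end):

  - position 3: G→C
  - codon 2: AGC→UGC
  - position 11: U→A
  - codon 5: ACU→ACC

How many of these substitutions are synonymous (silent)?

Codon 1: AUG (Met) → AUC (Ile) — missense.
Codon 2: AGC (Ser) → UGC (Cys) — missense.
Codon 4: GUG (Val) → GAG (Glu) — missense.
Codon 5: ACU (Thr) → ACC (Thr) — synonymous.
Synonymous: 1 of 4.

1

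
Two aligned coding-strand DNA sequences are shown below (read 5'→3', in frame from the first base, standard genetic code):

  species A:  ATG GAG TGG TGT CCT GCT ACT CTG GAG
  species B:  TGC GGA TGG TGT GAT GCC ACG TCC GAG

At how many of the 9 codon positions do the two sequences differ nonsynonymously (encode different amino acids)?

Codon 1: ATG Met / TGC Cys — nonsynonymous.
Codon 2: GAG Glu / GGA Gly — nonsynonymous.
Codon 3: TGG Trp / TGG Trp — identical.
Codon 4: TGT Cys / TGT Cys — identical.
Codon 5: CCT Pro / GAT Asp — nonsynonymous.
Codon 6: GCT Ala / GCC Ala — synonymous.
Codon 7: ACT Thr / ACG Thr — synonymous.
Codon 8: CTG Leu / TCC Ser — nonsynonymous.
Codon 9: GAG Glu / GAG Glu — identical.
Nonsynonymous differences: 4.

4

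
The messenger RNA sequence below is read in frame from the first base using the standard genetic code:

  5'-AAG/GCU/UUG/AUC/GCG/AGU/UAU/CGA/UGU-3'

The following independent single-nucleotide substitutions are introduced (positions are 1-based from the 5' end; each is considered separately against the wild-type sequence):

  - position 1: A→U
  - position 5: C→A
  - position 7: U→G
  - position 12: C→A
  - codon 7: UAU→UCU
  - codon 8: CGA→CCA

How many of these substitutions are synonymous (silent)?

1

Codon 1: AAG (Lys) → UAG (Stop) — nonsense.
Codon 2: GCU (Ala) → GAU (Asp) — missense.
Codon 3: UUG (Leu) → GUG (Val) — missense.
Codon 4: AUC (Ile) → AUA (Ile) — synonymous.
Codon 7: UAU (Tyr) → UCU (Ser) — missense.
Codon 8: CGA (Arg) → CCA (Pro) — missense.
Synonymous: 1 of 6.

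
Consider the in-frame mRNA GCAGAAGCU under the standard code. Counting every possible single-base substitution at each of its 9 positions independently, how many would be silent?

7

Codon 1 (GCA, Ala): 3 synonymous substitutions.
Codon 2 (GAA, Glu): 1 synonymous substitution.
Codon 3 (GCU, Ala): 3 synonymous substitutions.
Total: 3 + 1 + 3 = 7.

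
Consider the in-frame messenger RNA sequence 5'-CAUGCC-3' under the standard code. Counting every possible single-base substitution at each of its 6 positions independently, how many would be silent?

4

Codon 1 (CAU, His): 1 synonymous substitution.
Codon 2 (GCC, Ala): 3 synonymous substitutions.
Total: 1 + 3 = 4.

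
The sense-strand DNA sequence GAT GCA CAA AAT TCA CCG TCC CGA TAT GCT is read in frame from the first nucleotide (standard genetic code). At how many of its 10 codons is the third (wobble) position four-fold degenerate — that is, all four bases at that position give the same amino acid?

6

Codon 1 GAT (Asp): third position 2-fold.
Codon 2 GCA (Ala): third position 4-fold.
Codon 3 CAA (Gln): third position 2-fold.
Codon 4 AAT (Asn): third position 2-fold.
Codon 5 TCA (Ser): third position 4-fold.
Codon 6 CCG (Pro): third position 4-fold.
Codon 7 TCC (Ser): third position 4-fold.
Codon 8 CGA (Arg): third position 4-fold.
Codon 9 TAT (Tyr): third position 2-fold.
Codon 10 GCT (Ala): third position 4-fold.
Four-fold degenerate third positions: 6.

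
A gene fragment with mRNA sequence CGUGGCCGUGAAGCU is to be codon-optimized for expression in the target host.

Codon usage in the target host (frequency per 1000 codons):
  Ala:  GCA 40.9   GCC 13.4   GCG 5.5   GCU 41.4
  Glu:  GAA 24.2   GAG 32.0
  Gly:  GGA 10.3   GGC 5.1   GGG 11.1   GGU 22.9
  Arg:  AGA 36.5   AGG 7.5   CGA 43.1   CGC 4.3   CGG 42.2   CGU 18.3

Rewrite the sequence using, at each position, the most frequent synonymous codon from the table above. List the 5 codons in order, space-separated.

Codon 1 (Arg): best is CGA at 43.1.
Codon 2 (Gly): best is GGU at 22.9.
Codon 3 (Arg): best is CGA at 43.1.
Codon 4 (Glu): best is GAG at 32.0.
Codon 5 (Ala): best is GCU at 41.4.

CGA GGU CGA GAG GCU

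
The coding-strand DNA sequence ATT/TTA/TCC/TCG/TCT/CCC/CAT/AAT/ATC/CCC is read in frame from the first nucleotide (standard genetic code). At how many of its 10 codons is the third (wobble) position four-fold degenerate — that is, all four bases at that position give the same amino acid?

5

Codon 1 ATT (Ile): third position 3-fold.
Codon 2 TTA (Leu): third position 2-fold.
Codon 3 TCC (Ser): third position 4-fold.
Codon 4 TCG (Ser): third position 4-fold.
Codon 5 TCT (Ser): third position 4-fold.
Codon 6 CCC (Pro): third position 4-fold.
Codon 7 CAT (His): third position 2-fold.
Codon 8 AAT (Asn): third position 2-fold.
Codon 9 ATC (Ile): third position 3-fold.
Codon 10 CCC (Pro): third position 4-fold.
Four-fold degenerate third positions: 5.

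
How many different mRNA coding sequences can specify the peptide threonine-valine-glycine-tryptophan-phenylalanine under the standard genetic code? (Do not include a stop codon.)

Thr: 4 codons.
Val: 4 codons.
Gly: 4 codons.
Trp: 1 codon.
Phe: 2 codons.
4 × 4 × 4 × 1 × 2 = 128.

128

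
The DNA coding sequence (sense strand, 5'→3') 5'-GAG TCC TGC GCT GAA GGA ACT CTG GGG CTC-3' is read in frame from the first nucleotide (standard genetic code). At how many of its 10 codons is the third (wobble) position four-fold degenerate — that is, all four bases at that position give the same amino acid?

Codon 1 GAG (Glu): third position 2-fold.
Codon 2 TCC (Ser): third position 4-fold.
Codon 3 TGC (Cys): third position 2-fold.
Codon 4 GCT (Ala): third position 4-fold.
Codon 5 GAA (Glu): third position 2-fold.
Codon 6 GGA (Gly): third position 4-fold.
Codon 7 ACT (Thr): third position 4-fold.
Codon 8 CTG (Leu): third position 4-fold.
Codon 9 GGG (Gly): third position 4-fold.
Codon 10 CTC (Leu): third position 4-fold.
Four-fold degenerate third positions: 7.

7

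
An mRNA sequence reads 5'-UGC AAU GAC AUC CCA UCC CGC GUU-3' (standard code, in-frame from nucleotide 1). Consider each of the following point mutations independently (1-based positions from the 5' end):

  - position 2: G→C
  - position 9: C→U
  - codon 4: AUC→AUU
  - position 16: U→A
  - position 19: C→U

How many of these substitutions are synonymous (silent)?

Codon 1: UGC (Cys) → UCC (Ser) — missense.
Codon 3: GAC (Asp) → GAU (Asp) — synonymous.
Codon 4: AUC (Ile) → AUU (Ile) — synonymous.
Codon 6: UCC (Ser) → ACC (Thr) — missense.
Codon 7: CGC (Arg) → UGC (Cys) — missense.
Synonymous: 2 of 5.

2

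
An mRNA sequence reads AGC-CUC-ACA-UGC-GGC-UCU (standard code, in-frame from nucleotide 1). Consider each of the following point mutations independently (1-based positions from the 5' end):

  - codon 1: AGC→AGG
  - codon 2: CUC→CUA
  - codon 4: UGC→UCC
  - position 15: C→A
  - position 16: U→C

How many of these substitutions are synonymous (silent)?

Codon 1: AGC (Ser) → AGG (Arg) — missense.
Codon 2: CUC (Leu) → CUA (Leu) — synonymous.
Codon 4: UGC (Cys) → UCC (Ser) — missense.
Codon 5: GGC (Gly) → GGA (Gly) — synonymous.
Codon 6: UCU (Ser) → CCU (Pro) — missense.
Synonymous: 2 of 5.

2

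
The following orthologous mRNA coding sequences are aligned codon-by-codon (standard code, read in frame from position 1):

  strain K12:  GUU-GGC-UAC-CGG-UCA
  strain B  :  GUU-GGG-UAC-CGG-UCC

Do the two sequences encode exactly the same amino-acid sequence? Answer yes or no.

Codon 1: GUU Val / GUU Val — identical.
Codon 2: GGC Gly / GGG Gly — synonymous.
Codon 3: UAC Tyr / UAC Tyr — identical.
Codon 4: CGG Arg / CGG Arg — identical.
Codon 5: UCA Ser / UCC Ser — synonymous.
Nonsynonymous differences: 0 → same protein.

yes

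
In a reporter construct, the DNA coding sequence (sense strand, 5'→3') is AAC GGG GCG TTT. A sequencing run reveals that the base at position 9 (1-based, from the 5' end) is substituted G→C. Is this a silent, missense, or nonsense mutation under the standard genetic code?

silent

Position 9 falls in codon 3: GCG → Ala.
After the substitution the codon is GCC → Ala.
Both encode Ala, so the change is synonymous.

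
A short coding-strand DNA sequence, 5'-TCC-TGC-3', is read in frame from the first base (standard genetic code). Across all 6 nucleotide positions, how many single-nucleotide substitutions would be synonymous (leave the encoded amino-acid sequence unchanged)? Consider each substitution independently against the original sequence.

4

Codon 1 (TCC, Ser): 3 synonymous substitutions.
Codon 2 (TGC, Cys): 1 synonymous substitution.
Total: 3 + 1 = 4.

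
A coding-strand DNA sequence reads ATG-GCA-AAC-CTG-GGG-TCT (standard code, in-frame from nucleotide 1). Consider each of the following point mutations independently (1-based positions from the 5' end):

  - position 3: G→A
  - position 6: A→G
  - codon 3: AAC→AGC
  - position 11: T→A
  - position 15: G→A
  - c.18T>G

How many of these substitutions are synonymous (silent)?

3

Codon 1: ATG (Met) → ATA (Ile) — missense.
Codon 2: GCA (Ala) → GCG (Ala) — synonymous.
Codon 3: AAC (Asn) → AGC (Ser) — missense.
Codon 4: CTG (Leu) → CAG (Gln) — missense.
Codon 5: GGG (Gly) → GGA (Gly) — synonymous.
Codon 6: TCT (Ser) → TCG (Ser) — synonymous.
Synonymous: 3 of 6.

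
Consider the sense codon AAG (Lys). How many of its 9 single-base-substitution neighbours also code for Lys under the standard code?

1

Position 1: none → 0 synonymous.
Position 2: none → 0 synonymous.
Position 3: AAA → 1 synonymous.
Total: 0 + 0 + 1 = 1.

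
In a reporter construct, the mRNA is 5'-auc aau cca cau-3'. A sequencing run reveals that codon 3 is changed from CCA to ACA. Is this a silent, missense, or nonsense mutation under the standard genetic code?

missense

Position 7 falls in codon 3: CCA → Pro.
After the substitution the codon is ACA → Thr.
Pro ≠ Thr, so this is a missense mutation.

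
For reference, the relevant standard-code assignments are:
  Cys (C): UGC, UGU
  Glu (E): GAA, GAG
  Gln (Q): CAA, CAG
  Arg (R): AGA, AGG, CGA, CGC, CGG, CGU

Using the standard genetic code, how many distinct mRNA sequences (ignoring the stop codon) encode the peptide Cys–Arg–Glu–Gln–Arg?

Cys: 2 codons.
Arg: 6 codons.
Glu: 2 codons.
Gln: 2 codons.
Arg: 6 codons.
2 × 6 × 2 × 2 × 6 = 288.

288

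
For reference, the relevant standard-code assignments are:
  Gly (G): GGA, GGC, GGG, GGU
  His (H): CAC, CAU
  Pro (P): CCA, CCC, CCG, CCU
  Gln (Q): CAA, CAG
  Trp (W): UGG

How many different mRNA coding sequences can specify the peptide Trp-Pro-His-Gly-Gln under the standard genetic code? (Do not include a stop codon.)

Trp: 1 codon.
Pro: 4 codons.
His: 2 codons.
Gly: 4 codons.
Gln: 2 codons.
1 × 4 × 2 × 4 × 2 = 64.

64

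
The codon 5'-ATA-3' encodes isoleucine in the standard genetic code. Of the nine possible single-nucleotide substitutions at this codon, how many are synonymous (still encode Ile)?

Position 1: none → 0 synonymous.
Position 2: none → 0 synonymous.
Position 3: ATT, ATC → 2 synonymous.
Total: 0 + 0 + 2 = 2.

2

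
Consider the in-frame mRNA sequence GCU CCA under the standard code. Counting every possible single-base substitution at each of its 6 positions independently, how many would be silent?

6

Codon 1 (GCU, Ala): 3 synonymous substitutions.
Codon 2 (CCA, Pro): 3 synonymous substitutions.
Total: 3 + 3 = 6.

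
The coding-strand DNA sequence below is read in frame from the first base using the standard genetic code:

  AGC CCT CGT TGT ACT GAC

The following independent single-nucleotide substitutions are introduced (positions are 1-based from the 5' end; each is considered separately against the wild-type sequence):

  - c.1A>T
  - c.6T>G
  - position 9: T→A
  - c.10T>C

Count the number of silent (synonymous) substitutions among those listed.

2

Codon 1: AGC (Ser) → TGC (Cys) — missense.
Codon 2: CCT (Pro) → CCG (Pro) — synonymous.
Codon 3: CGT (Arg) → CGA (Arg) — synonymous.
Codon 4: TGT (Cys) → CGT (Arg) — missense.
Synonymous: 2 of 4.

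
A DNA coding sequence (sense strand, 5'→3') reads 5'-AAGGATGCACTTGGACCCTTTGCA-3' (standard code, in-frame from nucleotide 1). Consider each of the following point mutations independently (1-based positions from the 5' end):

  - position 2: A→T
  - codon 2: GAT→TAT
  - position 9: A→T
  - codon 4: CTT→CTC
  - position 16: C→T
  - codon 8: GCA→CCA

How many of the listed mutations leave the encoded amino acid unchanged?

Codon 1: AAG (Lys) → ATG (Met) — missense.
Codon 2: GAT (Asp) → TAT (Tyr) — missense.
Codon 3: GCA (Ala) → GCT (Ala) — synonymous.
Codon 4: CTT (Leu) → CTC (Leu) — synonymous.
Codon 6: CCC (Pro) → TCC (Ser) — missense.
Codon 8: GCA (Ala) → CCA (Pro) — missense.
Synonymous: 2 of 6.

2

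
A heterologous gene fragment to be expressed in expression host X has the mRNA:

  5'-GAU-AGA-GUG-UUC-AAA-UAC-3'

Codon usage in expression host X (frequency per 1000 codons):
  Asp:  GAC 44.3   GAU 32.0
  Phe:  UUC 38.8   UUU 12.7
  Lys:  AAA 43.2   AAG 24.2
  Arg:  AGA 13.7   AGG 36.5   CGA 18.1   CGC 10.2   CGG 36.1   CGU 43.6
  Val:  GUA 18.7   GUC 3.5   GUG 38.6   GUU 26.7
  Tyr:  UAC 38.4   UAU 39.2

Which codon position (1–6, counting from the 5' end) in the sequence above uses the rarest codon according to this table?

2

Codon 1 GAU (Asp): 32.0 per 1000.
Codon 2 AGA (Arg): 13.7 per 1000.
Codon 3 GUG (Val): 38.6 per 1000.
Codon 4 UUC (Phe): 38.8 per 1000.
Codon 5 AAA (Lys): 43.2 per 1000.
Codon 6 UAC (Tyr): 38.4 per 1000.
Lowest frequency is 13.7 at codon 2.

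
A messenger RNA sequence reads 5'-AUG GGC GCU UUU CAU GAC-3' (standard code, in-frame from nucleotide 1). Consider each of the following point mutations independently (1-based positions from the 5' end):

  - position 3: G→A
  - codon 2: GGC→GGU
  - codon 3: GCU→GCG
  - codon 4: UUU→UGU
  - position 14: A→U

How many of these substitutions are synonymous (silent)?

2

Codon 1: AUG (Met) → AUA (Ile) — missense.
Codon 2: GGC (Gly) → GGU (Gly) — synonymous.
Codon 3: GCU (Ala) → GCG (Ala) — synonymous.
Codon 4: UUU (Phe) → UGU (Cys) — missense.
Codon 5: CAU (His) → CUU (Leu) — missense.
Synonymous: 2 of 5.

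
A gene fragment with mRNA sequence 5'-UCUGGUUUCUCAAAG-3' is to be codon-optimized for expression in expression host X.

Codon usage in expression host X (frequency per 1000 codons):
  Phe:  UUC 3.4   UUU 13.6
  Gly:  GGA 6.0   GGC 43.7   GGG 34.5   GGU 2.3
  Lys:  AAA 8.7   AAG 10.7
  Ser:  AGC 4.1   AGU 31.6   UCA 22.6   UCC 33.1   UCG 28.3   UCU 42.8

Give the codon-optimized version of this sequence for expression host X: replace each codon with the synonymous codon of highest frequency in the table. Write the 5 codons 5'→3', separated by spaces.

UCU GGC UUU UCU AAG

Codon 1 (Ser): best is UCU at 42.8.
Codon 2 (Gly): best is GGC at 43.7.
Codon 3 (Phe): best is UUU at 13.6.
Codon 4 (Ser): best is UCU at 42.8.
Codon 5 (Lys): best is AAG at 10.7.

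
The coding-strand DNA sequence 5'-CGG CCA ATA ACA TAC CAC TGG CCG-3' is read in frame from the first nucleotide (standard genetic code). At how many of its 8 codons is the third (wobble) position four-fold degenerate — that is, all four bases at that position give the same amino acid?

Codon 1 CGG (Arg): third position 4-fold.
Codon 2 CCA (Pro): third position 4-fold.
Codon 3 ATA (Ile): third position 3-fold.
Codon 4 ACA (Thr): third position 4-fold.
Codon 5 TAC (Tyr): third position 2-fold.
Codon 6 CAC (His): third position 2-fold.
Codon 7 TGG (Trp): third position 1-fold.
Codon 8 CCG (Pro): third position 4-fold.
Four-fold degenerate third positions: 4.

4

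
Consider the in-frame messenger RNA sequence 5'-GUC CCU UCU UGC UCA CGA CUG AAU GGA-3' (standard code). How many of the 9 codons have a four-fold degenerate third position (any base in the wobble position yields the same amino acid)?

Codon 1 GUC (Val): third position 4-fold.
Codon 2 CCU (Pro): third position 4-fold.
Codon 3 UCU (Ser): third position 4-fold.
Codon 4 UGC (Cys): third position 2-fold.
Codon 5 UCA (Ser): third position 4-fold.
Codon 6 CGA (Arg): third position 4-fold.
Codon 7 CUG (Leu): third position 4-fold.
Codon 8 AAU (Asn): third position 2-fold.
Codon 9 GGA (Gly): third position 4-fold.
Four-fold degenerate third positions: 7.

7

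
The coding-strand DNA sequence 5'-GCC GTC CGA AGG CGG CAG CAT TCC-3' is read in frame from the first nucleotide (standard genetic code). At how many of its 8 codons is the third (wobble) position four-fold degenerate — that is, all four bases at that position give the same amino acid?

Codon 1 GCC (Ala): third position 4-fold.
Codon 2 GTC (Val): third position 4-fold.
Codon 3 CGA (Arg): third position 4-fold.
Codon 4 AGG (Arg): third position 2-fold.
Codon 5 CGG (Arg): third position 4-fold.
Codon 6 CAG (Gln): third position 2-fold.
Codon 7 CAT (His): third position 2-fold.
Codon 8 TCC (Ser): third position 4-fold.
Four-fold degenerate third positions: 5.

5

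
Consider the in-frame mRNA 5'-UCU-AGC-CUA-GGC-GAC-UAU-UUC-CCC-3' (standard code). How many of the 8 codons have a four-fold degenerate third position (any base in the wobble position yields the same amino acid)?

4

Codon 1 UCU (Ser): third position 4-fold.
Codon 2 AGC (Ser): third position 2-fold.
Codon 3 CUA (Leu): third position 4-fold.
Codon 4 GGC (Gly): third position 4-fold.
Codon 5 GAC (Asp): third position 2-fold.
Codon 6 UAU (Tyr): third position 2-fold.
Codon 7 UUC (Phe): third position 2-fold.
Codon 8 CCC (Pro): third position 4-fold.
Four-fold degenerate third positions: 4.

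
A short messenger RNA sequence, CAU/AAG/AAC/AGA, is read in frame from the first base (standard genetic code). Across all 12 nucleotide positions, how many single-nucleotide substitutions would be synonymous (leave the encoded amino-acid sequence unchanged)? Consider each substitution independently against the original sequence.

5

Codon 1 (CAU, His): 1 synonymous substitution.
Codon 2 (AAG, Lys): 1 synonymous substitution.
Codon 3 (AAC, Asn): 1 synonymous substitution.
Codon 4 (AGA, Arg): 2 synonymous substitutions.
Total: 1 + 1 + 1 + 2 = 5.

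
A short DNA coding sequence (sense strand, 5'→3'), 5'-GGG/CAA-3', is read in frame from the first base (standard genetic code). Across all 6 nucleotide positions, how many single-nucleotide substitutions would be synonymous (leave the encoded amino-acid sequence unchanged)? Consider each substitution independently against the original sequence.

4

Codon 1 (GGG, Gly): 3 synonymous substitutions.
Codon 2 (CAA, Gln): 1 synonymous substitution.
Total: 3 + 1 = 4.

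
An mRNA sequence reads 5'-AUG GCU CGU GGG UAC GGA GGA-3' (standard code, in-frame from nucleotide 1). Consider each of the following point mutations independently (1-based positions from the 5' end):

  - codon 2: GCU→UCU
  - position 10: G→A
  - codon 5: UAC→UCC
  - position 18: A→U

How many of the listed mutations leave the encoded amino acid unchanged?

1

Codon 2: GCU (Ala) → UCU (Ser) — missense.
Codon 4: GGG (Gly) → AGG (Arg) — missense.
Codon 5: UAC (Tyr) → UCC (Ser) — missense.
Codon 6: GGA (Gly) → GGU (Gly) — synonymous.
Synonymous: 1 of 4.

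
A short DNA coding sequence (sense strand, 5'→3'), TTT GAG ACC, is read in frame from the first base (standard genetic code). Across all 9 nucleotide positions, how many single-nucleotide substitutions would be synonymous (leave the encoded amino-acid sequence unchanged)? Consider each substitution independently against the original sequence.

Codon 1 (TTT, Phe): 1 synonymous substitution.
Codon 2 (GAG, Glu): 1 synonymous substitution.
Codon 3 (ACC, Thr): 3 synonymous substitutions.
Total: 1 + 1 + 3 = 5.

5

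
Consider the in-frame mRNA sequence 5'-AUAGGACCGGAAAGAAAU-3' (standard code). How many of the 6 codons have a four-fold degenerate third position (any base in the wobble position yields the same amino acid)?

2

Codon 1 AUA (Ile): third position 3-fold.
Codon 2 GGA (Gly): third position 4-fold.
Codon 3 CCG (Pro): third position 4-fold.
Codon 4 GAA (Glu): third position 2-fold.
Codon 5 AGA (Arg): third position 2-fold.
Codon 6 AAU (Asn): third position 2-fold.
Four-fold degenerate third positions: 2.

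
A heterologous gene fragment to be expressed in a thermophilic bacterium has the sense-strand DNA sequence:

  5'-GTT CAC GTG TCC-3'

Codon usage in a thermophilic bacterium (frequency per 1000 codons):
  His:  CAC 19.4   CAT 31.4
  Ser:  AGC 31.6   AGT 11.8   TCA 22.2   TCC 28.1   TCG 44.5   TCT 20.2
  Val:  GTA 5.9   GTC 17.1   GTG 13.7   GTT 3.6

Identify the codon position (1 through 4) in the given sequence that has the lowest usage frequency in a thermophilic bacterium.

Codon 1 GTT (Val): 3.6 per 1000.
Codon 2 CAC (His): 19.4 per 1000.
Codon 3 GTG (Val): 13.7 per 1000.
Codon 4 TCC (Ser): 28.1 per 1000.
Lowest frequency is 3.6 at codon 1.

1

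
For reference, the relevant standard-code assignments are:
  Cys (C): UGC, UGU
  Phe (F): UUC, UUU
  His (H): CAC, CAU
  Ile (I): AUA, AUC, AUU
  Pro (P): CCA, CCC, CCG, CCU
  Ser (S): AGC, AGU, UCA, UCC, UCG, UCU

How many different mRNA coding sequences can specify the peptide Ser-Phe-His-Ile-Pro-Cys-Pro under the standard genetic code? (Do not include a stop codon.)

Ser: 6 codons.
Phe: 2 codons.
His: 2 codons.
Ile: 3 codons.
Pro: 4 codons.
Cys: 2 codons.
Pro: 4 codons.
6 × 2 × 2 × 3 × 4 × 2 × 4 = 2304.

2304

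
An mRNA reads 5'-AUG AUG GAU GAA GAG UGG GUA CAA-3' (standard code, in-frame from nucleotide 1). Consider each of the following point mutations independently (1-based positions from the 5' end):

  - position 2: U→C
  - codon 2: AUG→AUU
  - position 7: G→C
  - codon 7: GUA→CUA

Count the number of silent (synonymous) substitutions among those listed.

0

Codon 1: AUG (Met) → ACG (Thr) — missense.
Codon 2: AUG (Met) → AUU (Ile) — missense.
Codon 3: GAU (Asp) → CAU (His) — missense.
Codon 7: GUA (Val) → CUA (Leu) — missense.
Synonymous: 0 of 4.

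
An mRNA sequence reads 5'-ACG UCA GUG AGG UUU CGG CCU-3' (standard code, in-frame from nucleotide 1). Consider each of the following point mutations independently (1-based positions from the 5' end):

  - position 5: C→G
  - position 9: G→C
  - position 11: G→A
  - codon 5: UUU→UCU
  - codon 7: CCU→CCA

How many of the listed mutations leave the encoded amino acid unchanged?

Codon 2: UCA (Ser) → UGA (Stop) — nonsense.
Codon 3: GUG (Val) → GUC (Val) — synonymous.
Codon 4: AGG (Arg) → AAG (Lys) — missense.
Codon 5: UUU (Phe) → UCU (Ser) — missense.
Codon 7: CCU (Pro) → CCA (Pro) — synonymous.
Synonymous: 2 of 5.

2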